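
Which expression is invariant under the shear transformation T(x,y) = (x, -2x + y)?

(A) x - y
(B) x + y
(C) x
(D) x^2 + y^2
C

Under the shear T(x,y) = (x, -2x + y):
Substitute the transformed coordinates into each option and compare with the original:
(A) x - y  ->  (x) - (-2x + y) = 3x - y   [differs from x - y: not invariant]
(B) x + y  ->  (x) + (-2x + y) = -x + y   [differs from x + y: not invariant]
(C) x  ->  (x) = x   [equals x: invariant]
(D) x^2 + y^2  ->  (x)^2 + (-2x + y)^2 = 5x^2 - 4xy + y^2   [differs from x^2 + y^2: not invariant]

Only option (C), x, is unchanged by the transformation.
A vertical shear moves points parallel to the y-axis, so the x-coordinate (and any function of x alone) is unchanged.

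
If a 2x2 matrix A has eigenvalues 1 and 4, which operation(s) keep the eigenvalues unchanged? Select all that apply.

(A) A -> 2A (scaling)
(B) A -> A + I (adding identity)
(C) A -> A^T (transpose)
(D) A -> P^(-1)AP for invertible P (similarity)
C and D

Eigenvalues are preserved by:
1. Similarity transformations: A -> P^(-1)AP (same characteristic polynomial)
2. Transpose: A^T has the same eigenvalues as A

Eigenvalues are NOT preserved by:
- Adding identity: eigenvalues become 1+1, 4+1
- Scaling: eigenvalues become 2, 8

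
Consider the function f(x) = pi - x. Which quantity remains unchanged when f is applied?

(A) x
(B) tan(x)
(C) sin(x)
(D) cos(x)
C

For f(x) = pi - x:
sin(pi - x) = sin(x), so sine is invariant under this transformation.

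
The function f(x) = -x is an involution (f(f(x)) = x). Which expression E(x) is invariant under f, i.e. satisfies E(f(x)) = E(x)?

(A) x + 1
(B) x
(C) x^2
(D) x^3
C

Replace x by f(x) = -x in each option and simplify. As a quick numerical cross-check, also compare E(3) with E(f(3)) = E(-3).

(A) x + 1  ->  (-x) + 1 = 1 - x; check: E(3) = 4 but E(-3) = -2.   [not invariant]
(B) x  ->  (-x) = -x; check: E(3) = 3 but E(-3) = -3.   [not invariant]
(C) x^2  ->  (-x)^2, which simplifies back to x^2; check: E(3) = 9, E(-3) = 9.   [invariant]
(D) x^3  ->  (-x)^3 = -x^3; check: E(3) = 27 but E(-3) = -27.   [not invariant]

Only (C) is unchanged. E is symmetric under swapping x with f(x) = -x, which is exactly what an involution does.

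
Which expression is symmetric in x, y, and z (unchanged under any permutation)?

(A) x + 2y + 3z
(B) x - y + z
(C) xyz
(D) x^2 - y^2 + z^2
C

A symmetric expression is unchanged when the variables are permuted; here the transformation to test is the swap (x, y) -> (y, x).
A symmetric expression must survive every permutation; the single swap x <-> y already eliminates the distractors, and the keyed expression is also unchanged by x <-> z and y <-> z (each variable enters it in exactly the same way).
Substitute the transformed coordinates into each option and compare with the original:
(A) x + 2y + 3z  ->  (y) + 2(x) + 3z = 2x + y + 3z   [differs from x + 2y + 3z: not invariant]
(B) x - y + z  ->  (y) - (x) + z = -x + y + z   [differs from x - y + z: not invariant]
(C) xyz  ->  (y)(x)z = xyz   [equals xyz: invariant]
(D) x^2 - y^2 + z^2  ->  (y)^2 - (x)^2 + z^2 = -x^2 + y^2 + z^2   [differs from x^2 - y^2 + z^2: not invariant]

Only option (C), xyz, is unchanged by the transformation.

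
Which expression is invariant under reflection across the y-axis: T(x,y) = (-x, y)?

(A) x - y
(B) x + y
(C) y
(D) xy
C

The map is reflection across the y-axis: T(x,y) = (-x, y).
Substitute the transformed coordinates into each option and compare with the original:
(A) x - y  ->  (-x) - (y) = -x - y   [differs from x - y: not invariant]
(B) x + y  ->  (-x) + (y) = -x + y   [differs from x + y: not invariant]
(C) y  ->  (y) = y   [equals y: invariant]
(D) xy  ->  (-x)(y) = -xy   [differs from xy: not invariant]

Only option (C), y, is unchanged by the transformation.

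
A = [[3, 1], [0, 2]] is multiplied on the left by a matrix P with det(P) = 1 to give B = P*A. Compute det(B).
6

By the multiplicative property of determinants, det(B) = det(P*A) = det(P) * det(A) = det(A),
so the determinant is invariant under multiplication by any determinant-1 matrix; we just need det(A).

det(A) = (3)(2) - (1)(0) = 6 - 0 = 6

Therefore det(B) = 1 * 6 = 6.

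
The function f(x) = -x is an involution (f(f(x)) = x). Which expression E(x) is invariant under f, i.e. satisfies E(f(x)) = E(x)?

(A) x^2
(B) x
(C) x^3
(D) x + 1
A

Replace x by f(x) = -x in each option and simplify. As a quick numerical cross-check, also compare E(4) with E(f(4)) = E(-4).

(A) x^2  ->  (-x)^2, which simplifies back to x^2; check: E(4) = 16, E(-4) = 16.   [invariant]
(B) x  ->  (-x) = -x; check: E(4) = 4 but E(-4) = -4.   [not invariant]
(C) x^3  ->  (-x)^3 = -x^3; check: E(4) = 64 but E(-4) = -64.   [not invariant]
(D) x + 1  ->  (-x) + 1 = 1 - x; check: E(4) = 5 but E(-4) = -3.   [not invariant]

Only (A) is unchanged. E is symmetric under swapping x with f(x) = -x, which is exactly what an involution does.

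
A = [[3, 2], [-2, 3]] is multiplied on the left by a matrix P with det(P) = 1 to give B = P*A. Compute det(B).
13

By the multiplicative property of determinants, det(B) = det(P*A) = det(P) * det(A) = det(A),
so the determinant is invariant under multiplication by any determinant-1 matrix; we just need det(A).

det(A) = (3)(3) - (2)(-2) = 9 - (-4) = 13

Therefore det(B) = 1 * 13 = 13.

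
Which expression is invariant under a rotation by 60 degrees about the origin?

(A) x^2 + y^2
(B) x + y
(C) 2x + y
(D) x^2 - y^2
A

A rotation by 60 degrees sends (x, y) to (x/2 - sqrt(3)y/2, sqrt(3)x/2 + y/2).
Substitute the transformed coordinates into each option and compare with the original:
(A) x^2 + y^2  ->  (x/2 - sqrt(3)y/2)^2 + (sqrt(3)x/2 + y/2)^2 = x^2 + y^2   [equals x^2 + y^2: invariant]
(B) x + y  ->  (x/2 - sqrt(3)y/2) + (sqrt(3)x/2 + y/2) = x/2 + sqrt(3)x/2 - sqrt(3)y/2 + y/2   [differs from x + y: not invariant]
(C) 2x + y  ->  2(x/2 - sqrt(3)y/2) + (sqrt(3)x/2 + y/2) = sqrt(3)x/2 + x - sqrt(3)y + y/2   [differs from 2x + y: not invariant]
(D) x^2 - y^2  ->  (x/2 - sqrt(3)y/2)^2 - (sqrt(3)x/2 + y/2)^2 = -x^2/2 - sqrt(3)xy + y^2/2   [differs from x^2 - y^2: not invariant]

Only option (A), x^2 + y^2, is unchanged by the transformation.
Geometrically, x^2 + y^2 is the squared distance from the origin, which every rotation about the origin preserves.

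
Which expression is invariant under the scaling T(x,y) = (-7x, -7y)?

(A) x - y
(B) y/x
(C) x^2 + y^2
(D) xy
B

Under the uniform scaling T(x,y) = (-7x, -7y):
Substitute the transformed coordinates into each option and compare with the original:
(A) x - y  ->  (-7x) - (-7y) = -7x + 7y   [differs from x - y: not invariant]
(B) y/x  ->  (-7y)/(-7x) = y/x   [equals y/x: invariant]
(C) x^2 + y^2  ->  (-7x)^2 + (-7y)^2 = 49x^2 + 49y^2   [differs from x^2 + y^2: not invariant]
(D) xy  ->  (-7x)(-7y) = 49xy   [differs from xy: not invariant]

Only option (B), y/x, is unchanged by the transformation.
The common factor -7 cancels in a ratio of coordinates, while sums, products and sums of squares pick up factors of -7 or 49.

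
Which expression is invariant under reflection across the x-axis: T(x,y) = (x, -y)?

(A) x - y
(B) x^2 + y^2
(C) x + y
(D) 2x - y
B

The map is reflection across the x-axis: T(x,y) = (x, -y).
Substitute the transformed coordinates into each option and compare with the original:
(A) x - y  ->  (x) - (-y) = x + y   [differs from x - y: not invariant]
(B) x^2 + y^2  ->  (x)^2 + (-y)^2 = x^2 + y^2   [equals x^2 + y^2: invariant]
(C) x + y  ->  (x) + (-y) = x - y   [differs from x + y: not invariant]
(D) 2x - y  ->  2(x) - (-y) = 2x + y   [differs from 2x - y: not invariant]

Only option (B), x^2 + y^2, is unchanged by the transformation.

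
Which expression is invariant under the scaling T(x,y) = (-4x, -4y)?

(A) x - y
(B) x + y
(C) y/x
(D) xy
C

Under the uniform scaling T(x,y) = (-4x, -4y):
Substitute the transformed coordinates into each option and compare with the original:
(A) x - y  ->  (-4x) - (-4y) = -4x + 4y   [differs from x - y: not invariant]
(B) x + y  ->  (-4x) + (-4y) = -4x - 4y   [differs from x + y: not invariant]
(C) y/x  ->  (-4y)/(-4x) = y/x   [equals y/x: invariant]
(D) xy  ->  (-4x)(-4y) = 16xy   [differs from xy: not invariant]

Only option (C), y/x, is unchanged by the transformation.
The common factor -4 cancels in a ratio of coordinates, while sums, products and sums of squares pick up factors of -4 or 16.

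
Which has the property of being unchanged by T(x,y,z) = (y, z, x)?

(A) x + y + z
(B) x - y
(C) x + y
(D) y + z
A

Apply T(x,y,z) = (y, z, x) to each option, i.e. replace (x, y, z) by the transformed coordinates.
Substitute the transformed coordinates into each option and compare with the original:
(A) x + y + z  ->  (y) + (z) + (x) = x + y + z   [equals x + y + z: invariant]
(B) x - y  ->  (y) - (z) = y - z   [differs from x - y: not invariant]
(C) x + y  ->  (y) + (z) = y + z   [differs from x + y: not invariant]
(D) y + z  ->  (z) + (x) = x + z   [differs from y + z: not invariant]

Only option (A), x + y + z, is unchanged by the transformation.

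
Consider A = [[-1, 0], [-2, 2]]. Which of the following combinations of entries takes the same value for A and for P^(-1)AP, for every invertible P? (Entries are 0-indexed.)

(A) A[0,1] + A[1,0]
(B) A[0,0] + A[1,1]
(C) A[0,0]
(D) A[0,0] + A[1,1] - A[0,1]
B

A[0,0] + A[1,1] is the trace of A. By the cyclic property of the trace, tr(P^(-1)AP) = tr(APP^(-1)) = tr(A), so it is the same for every matrix similar to A.

The other combinations are not similarity invariants. For example, take P = [[1, 1], [0, 1]] (det P = 1), so P^(-1) = [[1, -1], [0, 1]] and
B = P^(-1)AP = [[1, -1], [-2, 0]].
Evaluating each option on A and on B:
(A) A[0,1] + A[1,0]: -2 for A, -3 for B -> changes
(B) A[0,0] + A[1,1]: 1 for A, 1 for B -> unchanged
(C) A[0,0]: -1 for A, 1 for B -> changes
(D) A[0,0] + A[1,1] - A[0,1]: 1 for A, 2 for B -> changes

Only (B) A[0,0] + A[1,1] = 1 survives (and it does so for every P, not just this one), so it is the invariant.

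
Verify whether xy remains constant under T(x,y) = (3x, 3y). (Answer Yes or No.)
No

Substitute T(x,y) = (3x, 3y) into the expression and compare with the original.

Original: xy
After applying T: (3x)(3y) = 9xy

This differs from the original xy (difference: 8xy), so the expression is NOT invariant.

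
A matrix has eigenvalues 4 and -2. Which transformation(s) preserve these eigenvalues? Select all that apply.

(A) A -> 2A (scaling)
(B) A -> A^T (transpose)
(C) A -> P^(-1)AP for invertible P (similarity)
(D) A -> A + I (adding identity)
B and C

Eigenvalues are preserved by:
1. Similarity transformations: A -> P^(-1)AP (same characteristic polynomial)
2. Transpose: A^T has the same eigenvalues as A

Eigenvalues are NOT preserved by:
- Adding identity: eigenvalues become 4+1, -2+1
- Scaling: eigenvalues become 8, -4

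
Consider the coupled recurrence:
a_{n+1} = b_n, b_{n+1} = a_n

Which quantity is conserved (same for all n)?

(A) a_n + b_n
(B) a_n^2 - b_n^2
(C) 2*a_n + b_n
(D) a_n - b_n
A

Replace a_n by a_{n+1} = b_n and b_n by b_{n+1} = a_n in each option and simplify:
(A) a_n + b_n  ->  (b_n) + (a_n) = a_n + b_n   [conserved]
(B) a_n^2 - b_n^2  ->  (b_n)^2 - (a_n)^2 = -a_n^2 + b_n^2   [not conserved]
(C) 2*a_n + b_n  ->  2*(b_n) + (a_n) = a_n + 2*b_n   [not conserved]
(D) a_n - b_n  ->  (b_n) - (a_n) = -a_n + b_n   [not conserved]

Only (A) a_n + b_n returns to itself after one step, so it is the conserved quantity.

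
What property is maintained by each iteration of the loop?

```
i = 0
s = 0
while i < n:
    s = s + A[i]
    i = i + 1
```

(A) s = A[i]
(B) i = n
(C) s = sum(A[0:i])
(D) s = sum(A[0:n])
C

A loop invariant must hold before the first iteration and be re-established by every execution of the body.

(C) s = sum(A[0:i]): Initially i = 0 and s = 0 = sum of the empty slice A[0:0]. If s = sum(A[0:i]) holds at the top of an iteration, the body sets s to sum(A[0:i]) + A[i] = sum(A[0:i+1]) and then i to i+1, so s = sum(A[0:i]) holds again. At exit i = n, giving s = sum(A[0:n]).

The other options fail:
(A) s = A[i]: after the first iteration s = A[0] but i = 1, so s = A[i] compares s with the wrong element (and fails in general).
(B) i = n: false initially (i = 0); it is the exit condition, not an invariant.
(D) s = sum(A[0:n]): false before the loop (s = 0, not the full sum) -- it only becomes true at exit.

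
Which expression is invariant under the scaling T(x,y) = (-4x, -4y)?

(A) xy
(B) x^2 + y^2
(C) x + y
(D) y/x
D

Under the uniform scaling T(x,y) = (-4x, -4y):
Substitute the transformed coordinates into each option and compare with the original:
(A) xy  ->  (-4x)(-4y) = 16xy   [differs from xy: not invariant]
(B) x^2 + y^2  ->  (-4x)^2 + (-4y)^2 = 16x^2 + 16y^2   [differs from x^2 + y^2: not invariant]
(C) x + y  ->  (-4x) + (-4y) = -4x - 4y   [differs from x + y: not invariant]
(D) y/x  ->  (-4y)/(-4x) = y/x   [equals y/x: invariant]

Only option (D), y/x, is unchanged by the transformation.
The common factor -4 cancels in a ratio of coordinates, while sums, products and sums of squares pick up factors of -4 or 16.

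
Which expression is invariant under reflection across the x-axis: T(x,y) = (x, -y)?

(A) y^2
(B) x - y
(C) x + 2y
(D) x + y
A

The map is reflection across the x-axis: T(x,y) = (x, -y).
Substitute the transformed coordinates into each option and compare with the original:
(A) y^2  ->  (-y)^2 = y^2   [equals y^2: invariant]
(B) x - y  ->  (x) - (-y) = x + y   [differs from x - y: not invariant]
(C) x + 2y  ->  (x) + 2(-y) = x - 2y   [differs from x + 2y: not invariant]
(D) x + y  ->  (x) + (-y) = x - y   [differs from x + y: not invariant]

Only option (A), y^2, is unchanged by the transformation.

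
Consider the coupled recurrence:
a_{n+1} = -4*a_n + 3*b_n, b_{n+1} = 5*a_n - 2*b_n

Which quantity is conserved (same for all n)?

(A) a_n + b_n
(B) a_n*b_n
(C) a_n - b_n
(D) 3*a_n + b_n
A

Replace a_n by a_{n+1} = -4*a_n + 3*b_n and b_n by b_{n+1} = 5*a_n - 2*b_n in each option and simplify:
(A) a_n + b_n  ->  (-4*a_n + 3*b_n) + (5*a_n - 2*b_n) = a_n + b_n   [conserved]
(B) a_n*b_n  ->  (-4*a_n + 3*b_n)*(5*a_n - 2*b_n) = -20*a_n^2 + 23*a_n*b_n - 6*b_n^2   [not conserved]
(C) a_n - b_n  ->  (-4*a_n + 3*b_n) - (5*a_n - 2*b_n) = -9*a_n + 5*b_n   [not conserved]
(D) 3*a_n + b_n  ->  3*(-4*a_n + 3*b_n) + (5*a_n - 2*b_n) = -7*a_n + 7*b_n   [not conserved]

Only (A) a_n + b_n returns to itself after one step, so it is the conserved quantity.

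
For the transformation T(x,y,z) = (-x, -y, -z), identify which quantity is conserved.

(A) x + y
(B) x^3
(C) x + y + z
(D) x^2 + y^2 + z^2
D

Apply T(x,y,z) = (-x, -y, -z) to each option, i.e. replace (x, y, z) by the transformed coordinates.
Substitute the transformed coordinates into each option and compare with the original:
(A) x + y  ->  (-x) + (-y) = -x - y   [differs from x + y: not invariant]
(B) x^3  ->  (-x)^3 = -x^3   [differs from x^3: not invariant]
(C) x + y + z  ->  (-x) + (-y) + (-z) = -x - y - z   [differs from x + y + z: not invariant]
(D) x^2 + y^2 + z^2  ->  (-x)^2 + (-y)^2 + (-z)^2 = x^2 + y^2 + z^2   [equals x^2 + y^2 + z^2: invariant]

Only option (D), x^2 + y^2 + z^2, is unchanged by the transformation.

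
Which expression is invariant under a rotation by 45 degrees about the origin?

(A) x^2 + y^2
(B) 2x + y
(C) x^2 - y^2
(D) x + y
A

A rotation by 45 degrees sends (x, y) to (sqrt(2)x/2 - sqrt(2)y/2, sqrt(2)x/2 + sqrt(2)y/2).
Substitute the transformed coordinates into each option and compare with the original:
(A) x^2 + y^2  ->  (sqrt(2)x/2 - sqrt(2)y/2)^2 + (sqrt(2)x/2 + sqrt(2)y/2)^2 = x^2 + y^2   [equals x^2 + y^2: invariant]
(B) 2x + y  ->  2(sqrt(2)x/2 - sqrt(2)y/2) + (sqrt(2)x/2 + sqrt(2)y/2) = 3sqrt(2)x/2 - sqrt(2)y/2   [differs from 2x + y: not invariant]
(C) x^2 - y^2  ->  (sqrt(2)x/2 - sqrt(2)y/2)^2 - (sqrt(2)x/2 + sqrt(2)y/2)^2 = -2xy   [differs from x^2 - y^2: not invariant]
(D) x + y  ->  (sqrt(2)x/2 - sqrt(2)y/2) + (sqrt(2)x/2 + sqrt(2)y/2) = sqrt(2)x   [differs from x + y: not invariant]

Only option (A), x^2 + y^2, is unchanged by the transformation.
Geometrically, x^2 + y^2 is the squared distance from the origin, which every rotation about the origin preserves.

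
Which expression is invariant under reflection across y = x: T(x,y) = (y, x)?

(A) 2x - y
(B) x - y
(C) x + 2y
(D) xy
D

The map is reflection across y = x: T(x,y) = (y, x).
Substitute the transformed coordinates into each option and compare with the original:
(A) 2x - y  ->  2(y) - (x) = -x + 2y   [differs from 2x - y: not invariant]
(B) x - y  ->  (y) - (x) = -x + y   [differs from x - y: not invariant]
(C) x + 2y  ->  (y) + 2(x) = 2x + y   [differs from x + 2y: not invariant]
(D) xy  ->  (y)(x) = xy   [equals xy: invariant]

Only option (D), xy, is unchanged by the transformation.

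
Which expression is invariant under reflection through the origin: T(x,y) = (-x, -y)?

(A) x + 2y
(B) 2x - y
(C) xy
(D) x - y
C

The map is reflection through the origin: T(x,y) = (-x, -y).
Substitute the transformed coordinates into each option and compare with the original:
(A) x + 2y  ->  (-x) + 2(-y) = -x - 2y   [differs from x + 2y: not invariant]
(B) 2x - y  ->  2(-x) - (-y) = -2x + y   [differs from 2x - y: not invariant]
(C) xy  ->  (-x)(-y) = xy   [equals xy: invariant]
(D) x - y  ->  (-x) - (-y) = -x + y   [differs from x - y: not invariant]

Only option (C), xy, is unchanged by the transformation.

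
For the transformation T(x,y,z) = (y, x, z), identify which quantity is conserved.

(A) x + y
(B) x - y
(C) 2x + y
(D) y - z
A

Apply T(x,y,z) = (y, x, z) to each option, i.e. replace (x, y, z) by the transformed coordinates.
Substitute the transformed coordinates into each option and compare with the original:
(A) x + y  ->  (y) + (x) = x + y   [equals x + y: invariant]
(B) x - y  ->  (y) - (x) = -x + y   [differs from x - y: not invariant]
(C) 2x + y  ->  2(y) + (x) = x + 2y   [differs from 2x + y: not invariant]
(D) y - z  ->  (x) - (z) = x - z   [differs from y - z: not invariant]

Only option (A), x + y, is unchanged by the transformation.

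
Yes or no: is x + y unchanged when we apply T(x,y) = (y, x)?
Yes

Substitute T(x,y) = (y, x) into the expression and compare with the original.

Original: x + y
After applying T: (y) + (x) = x + y

This is identical to the original x + y, so the expression is invariant.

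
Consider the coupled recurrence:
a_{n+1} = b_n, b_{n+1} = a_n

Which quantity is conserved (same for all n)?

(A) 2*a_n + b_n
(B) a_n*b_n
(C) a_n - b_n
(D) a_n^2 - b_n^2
B

Replace a_n by a_{n+1} = b_n and b_n by b_{n+1} = a_n in each option and simplify:
(A) 2*a_n + b_n  ->  2*(b_n) + (a_n) = a_n + 2*b_n   [not conserved]
(B) a_n*b_n  ->  (b_n)*(a_n) = a_n*b_n   [conserved]
(C) a_n - b_n  ->  (b_n) - (a_n) = -a_n + b_n   [not conserved]
(D) a_n^2 - b_n^2  ->  (b_n)^2 - (a_n)^2 = -a_n^2 + b_n^2   [not conserved]

Only (B) a_n*b_n returns to itself after one step, so it is the conserved quantity.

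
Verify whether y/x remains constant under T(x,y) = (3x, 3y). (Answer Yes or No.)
Yes

Substitute T(x,y) = (3x, 3y) into the expression and compare with the original.

Original: y/x
After applying T: (3y)/(3x) = y/x

This is identical to the original y/x, so the expression is invariant.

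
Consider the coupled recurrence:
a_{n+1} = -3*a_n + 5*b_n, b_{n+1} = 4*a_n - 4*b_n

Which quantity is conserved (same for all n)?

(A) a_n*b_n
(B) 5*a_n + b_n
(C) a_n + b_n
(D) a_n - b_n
C

Replace a_n by a_{n+1} = -3*a_n + 5*b_n and b_n by b_{n+1} = 4*a_n - 4*b_n in each option and simplify:
(A) a_n*b_n  ->  (-3*a_n + 5*b_n)*(4*a_n - 4*b_n) = -12*a_n^2 + 32*a_n*b_n - 20*b_n^2   [not conserved]
(B) 5*a_n + b_n  ->  5*(-3*a_n + 5*b_n) + (4*a_n - 4*b_n) = -11*a_n + 21*b_n   [not conserved]
(C) a_n + b_n  ->  (-3*a_n + 5*b_n) + (4*a_n - 4*b_n) = a_n + b_n   [conserved]
(D) a_n - b_n  ->  (-3*a_n + 5*b_n) - (4*a_n - 4*b_n) = -7*a_n + 9*b_n   [not conserved]

Only (C) a_n + b_n returns to itself after one step, so it is the conserved quantity.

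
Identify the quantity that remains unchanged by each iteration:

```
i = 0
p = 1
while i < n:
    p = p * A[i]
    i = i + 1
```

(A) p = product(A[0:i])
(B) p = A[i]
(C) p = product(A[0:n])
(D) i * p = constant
A

A loop invariant must hold before the first iteration and be re-established by every execution of the body.

(A) p = product(A[0:i]): Initially i = 0 and p = 1 = product of the empty slice A[0:0]. If p = product(A[0:i]) holds at the top of an iteration, the body sets p to product(A[0:i]) * A[i] = product(A[0:i+1]) and then i to i+1, so the property is restored. At exit i = n, giving p = product(A[0:n]).

The other options fail:
(B) p = A[i]: after the first iteration p = A[0] but i = 1; in general p is a product of several elements, not a single one.
(C) p = product(A[0:n]): false before the loop (p = 1, not the full product) -- it only becomes true at exit.
(D) i * p = constant: initially i * p = 0, but after one iteration it is 1 * A[0], which is nonzero in general.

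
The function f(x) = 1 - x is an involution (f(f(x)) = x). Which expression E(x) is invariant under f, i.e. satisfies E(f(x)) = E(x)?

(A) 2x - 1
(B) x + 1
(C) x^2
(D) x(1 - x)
D

Replace x by f(x) = 1 - x in each option and simplify. As a quick numerical cross-check, also compare E(5) with E(f(5)) = E(-4).

(A) 2x - 1  ->  2(1 - x) - 1 = 1 - 2x; check: E(5) = 9 but E(-4) = -9.   [not invariant]
(B) x + 1  ->  (1 - x) + 1 = 2 - x; check: E(5) = 6 but E(-4) = -3.   [not invariant]
(C) x^2  ->  (1 - x)^2 = (x - 1)^2; check: E(5) = 25 but E(-4) = 16.   [not invariant]
(D) x(1 - x)  ->  (1 - x)(1 - (1 - x)), which simplifies back to x(1 - x); check: E(5) = -20, E(-4) = -20.   [invariant]

Only (D) is unchanged. E is symmetric under swapping x with f(x) = 1 - x, which is exactly what an involution does.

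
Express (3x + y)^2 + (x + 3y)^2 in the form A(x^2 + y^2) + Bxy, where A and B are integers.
10(x^2 + y^2) + 12xy

Expanding: (3x + y)^2 = 9x^2 + 6xy + y^2
(x + 3y)^2 = x^2 + 6xy + 9y^2
Sum = (9+1)(x^2+y^2) + 12xy = 10(x^2 + y^2) + 12xy
This is symmetric in x and y.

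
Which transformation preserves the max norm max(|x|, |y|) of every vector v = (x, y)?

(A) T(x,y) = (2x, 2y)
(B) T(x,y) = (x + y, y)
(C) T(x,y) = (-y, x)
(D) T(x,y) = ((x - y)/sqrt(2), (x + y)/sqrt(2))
C

A transformation preserves a norm if ||T(v)|| = ||v|| for every v; a single vector where the norm changes rules an option out.

(A) T(x,y) = (2x, 2y): v = (1, 0) has norm max(|1|, |0|) = 1, but T(v) = (2, 0) has norm 2 -- not preserved.
(B) T(x,y) = (x + y, y): v = (1, 1) has norm max(|1|, |1|) = 1, but T(v) = (2, 1) has norm 2 -- not preserved.
(C) T(x,y) = (-y, x): preserves the norm -- it only permutes the coordinates and/or flips signs, which leaves max(|x|, |y|) unchanged.
(D) T(x,y) = ((x - y)/sqrt(2), (x + y)/sqrt(2)): v = (1, 0) has norm max(|1|, |0|) = 1, but T(v) = (sqrt(2)/2, sqrt(2)/2) has norm sqrt(2)/2 -- not preserved.

Therefore the answer is (C).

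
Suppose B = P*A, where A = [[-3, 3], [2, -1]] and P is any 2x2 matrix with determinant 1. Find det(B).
-3

By the multiplicative property of determinants, det(B) = det(P*A) = det(P) * det(A) = det(A),
so the determinant is invariant under multiplication by any determinant-1 matrix; we just need det(A).

det(A) = (-3)(-1) - (3)(2) = 3 - 6 = -3

Therefore det(B) = 1 * (-3) = -3.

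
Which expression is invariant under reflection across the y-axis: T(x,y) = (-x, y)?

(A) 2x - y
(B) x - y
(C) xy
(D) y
D

The map is reflection across the y-axis: T(x,y) = (-x, y).
Substitute the transformed coordinates into each option and compare with the original:
(A) 2x - y  ->  2(-x) - (y) = -2x - y   [differs from 2x - y: not invariant]
(B) x - y  ->  (-x) - (y) = -x - y   [differs from x - y: not invariant]
(C) xy  ->  (-x)(y) = -xy   [differs from xy: not invariant]
(D) y  ->  (y) = y   [equals y: invariant]

Only option (D), y, is unchanged by the transformation.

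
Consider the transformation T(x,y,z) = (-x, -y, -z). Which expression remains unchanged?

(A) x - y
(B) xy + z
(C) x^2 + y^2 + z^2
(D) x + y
C

Apply T(x,y,z) = (-x, -y, -z) to each option, i.e. replace (x, y, z) by the transformed coordinates.
Substitute the transformed coordinates into each option and compare with the original:
(A) x - y  ->  (-x) - (-y) = -x + y   [differs from x - y: not invariant]
(B) xy + z  ->  (-x)(-y) + (-z) = xy - z   [differs from xy + z: not invariant]
(C) x^2 + y^2 + z^2  ->  (-x)^2 + (-y)^2 + (-z)^2 = x^2 + y^2 + z^2   [equals x^2 + y^2 + z^2: invariant]
(D) x + y  ->  (-x) + (-y) = -x - y   [differs from x + y: not invariant]

Only option (C), x^2 + y^2 + z^2, is unchanged by the transformation.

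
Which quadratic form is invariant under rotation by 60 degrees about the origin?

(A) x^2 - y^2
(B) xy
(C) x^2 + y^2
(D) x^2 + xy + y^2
C

Rotation by 60 degrees sends (x, y) to (x/2 - sqrt(3)y/2, sqrt(3)x/2 + y/2).
Substitute the transformed coordinates into each option and compare with the original:
(A) x^2 - y^2  ->  (x/2 - sqrt(3)y/2)^2 - (sqrt(3)x/2 + y/2)^2 = -x^2/2 - sqrt(3)xy + y^2/2   [differs from x^2 - y^2: not invariant]
(B) xy  ->  (x/2 - sqrt(3)y/2)(sqrt(3)x/2 + y/2) = sqrt(3)x^2/4 - xy/2 - sqrt(3)y^2/4   [differs from xy: not invariant]
(C) x^2 + y^2  ->  (x/2 - sqrt(3)y/2)^2 + (sqrt(3)x/2 + y/2)^2 = x^2 + y^2   [equals x^2 + y^2: invariant]
(D) x^2 + xy + y^2  ->  (x/2 - sqrt(3)y/2)^2 + (x/2 - sqrt(3)y/2)(sqrt(3)x/2 + y/2) + (sqrt(3)x/2 + y/2)^2 = sqrt(3)x^2/4 + x^2 - xy/2 - sqrt(3)y^2/4 + y^2   [differs from x^2 + xy + y^2: not invariant]

Only option (C), x^2 + y^2, is unchanged by the transformation.
x^2 + y^2 is the squared distance from the origin, which rotations preserve.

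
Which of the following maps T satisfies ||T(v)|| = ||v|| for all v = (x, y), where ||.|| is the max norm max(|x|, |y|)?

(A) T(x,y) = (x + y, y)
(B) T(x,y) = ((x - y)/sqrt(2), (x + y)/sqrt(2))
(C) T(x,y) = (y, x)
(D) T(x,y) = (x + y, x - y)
C

A transformation preserves a norm if ||T(v)|| = ||v|| for every v; a single vector where the norm changes rules an option out.

(A) T(x,y) = (x + y, y): v = (1, 1) has norm max(|1|, |1|) = 1, but T(v) = (2, 1) has norm 2 -- not preserved.
(B) T(x,y) = ((x - y)/sqrt(2), (x + y)/sqrt(2)): v = (1, 0) has norm max(|1|, |0|) = 1, but T(v) = (sqrt(2)/2, sqrt(2)/2) has norm sqrt(2)/2 -- not preserved.
(C) T(x,y) = (y, x): preserves the norm -- it only permutes the coordinates and/or flips signs, which leaves max(|x|, |y|) unchanged.
(D) T(x,y) = (x + y, x - y): v = (1, 1) has norm max(|1|, |1|) = 1, but T(v) = (2, 0) has norm 2 -- not preserved.

Therefore the answer is (C).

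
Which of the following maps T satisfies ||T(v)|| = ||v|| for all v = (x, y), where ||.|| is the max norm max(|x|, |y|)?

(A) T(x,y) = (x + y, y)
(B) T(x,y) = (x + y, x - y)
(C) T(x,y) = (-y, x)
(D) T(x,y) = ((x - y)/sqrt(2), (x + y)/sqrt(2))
C

A transformation preserves a norm if ||T(v)|| = ||v|| for every v; a single vector where the norm changes rules an option out.

(A) T(x,y) = (x + y, y): v = (1, 1) has norm max(|1|, |1|) = 1, but T(v) = (2, 1) has norm 2 -- not preserved.
(B) T(x,y) = (x + y, x - y): v = (1, 1) has norm max(|1|, |1|) = 1, but T(v) = (2, 0) has norm 2 -- not preserved.
(C) T(x,y) = (-y, x): preserves the norm -- it only permutes the coordinates and/or flips signs, which leaves max(|x|, |y|) unchanged.
(D) T(x,y) = ((x - y)/sqrt(2), (x + y)/sqrt(2)): v = (1, 0) has norm max(|1|, |0|) = 1, but T(v) = (sqrt(2)/2, sqrt(2)/2) has norm sqrt(2)/2 -- not preserved.

Therefore the answer is (C).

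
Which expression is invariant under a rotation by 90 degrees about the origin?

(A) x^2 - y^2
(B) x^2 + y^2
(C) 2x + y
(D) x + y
B

A rotation by 90 degrees sends (x, y) to (-y, x).
Substitute the transformed coordinates into each option and compare with the original:
(A) x^2 - y^2  ->  (-y)^2 - (x)^2 = -x^2 + y^2   [differs from x^2 - y^2: not invariant]
(B) x^2 + y^2  ->  (-y)^2 + (x)^2 = x^2 + y^2   [equals x^2 + y^2: invariant]
(C) 2x + y  ->  2(-y) + (x) = x - 2y   [differs from 2x + y: not invariant]
(D) x + y  ->  (-y) + (x) = x - y   [differs from x + y: not invariant]

Only option (B), x^2 + y^2, is unchanged by the transformation.
Geometrically, x^2 + y^2 is the squared distance from the origin, which every rotation about the origin preserves.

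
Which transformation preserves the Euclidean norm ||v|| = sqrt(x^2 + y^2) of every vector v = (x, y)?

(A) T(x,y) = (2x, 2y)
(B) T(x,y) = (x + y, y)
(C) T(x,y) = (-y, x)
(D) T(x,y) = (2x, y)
C

A transformation preserves a norm if ||T(v)|| = ||v|| for every v; a single vector where the norm changes rules an option out.

(A) T(x,y) = (2x, 2y): v = (1, 0) has norm sqrt((1)^2 + (0)^2) = 1, but T(v) = (2, 0) has norm 2 -- not preserved.
(B) T(x,y) = (x + y, y): v = (0, 1) has norm sqrt((0)^2 + (1)^2) = 1, but T(v) = (1, 1) has norm sqrt(2) -- not preserved.
(C) T(x,y) = (-y, x): preserves the norm -- it is an orthogonal map (a rotation/reflection), and (-y)^2 + (x)^2 simplifies to x^2 + y^2.
(D) T(x,y) = (2x, y): v = (1, 0) has norm sqrt((1)^2 + (0)^2) = 1, but T(v) = (2, 0) has norm 2 -- not preserved.

Therefore the answer is (C).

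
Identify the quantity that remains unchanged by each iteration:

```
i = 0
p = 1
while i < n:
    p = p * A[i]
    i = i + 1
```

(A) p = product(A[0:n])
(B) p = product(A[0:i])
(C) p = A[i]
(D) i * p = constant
B

A loop invariant must hold before the first iteration and be re-established by every execution of the body.

(B) p = product(A[0:i]): Initially i = 0 and p = 1 = product of the empty slice A[0:0]. If p = product(A[0:i]) holds at the top of an iteration, the body sets p to product(A[0:i]) * A[i] = product(A[0:i+1]) and then i to i+1, so the property is restored. At exit i = n, giving p = product(A[0:n]).

The other options fail:
(A) p = product(A[0:n]): false before the loop (p = 1, not the full product) -- it only becomes true at exit.
(C) p = A[i]: after the first iteration p = A[0] but i = 1; in general p is a product of several elements, not a single one.
(D) i * p = constant: initially i * p = 0, but after one iteration it is 1 * A[0], which is nonzero in general.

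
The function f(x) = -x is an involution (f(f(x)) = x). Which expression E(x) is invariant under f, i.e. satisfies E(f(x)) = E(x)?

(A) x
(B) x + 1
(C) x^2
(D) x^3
C

Replace x by f(x) = -x in each option and simplify. As a quick numerical cross-check, also compare E(3) with E(f(3)) = E(-3).

(A) x  ->  (-x) = -x; check: E(3) = 3 but E(-3) = -3.   [not invariant]
(B) x + 1  ->  (-x) + 1 = 1 - x; check: E(3) = 4 but E(-3) = -2.   [not invariant]
(C) x^2  ->  (-x)^2, which simplifies back to x^2; check: E(3) = 9, E(-3) = 9.   [invariant]
(D) x^3  ->  (-x)^3 = -x^3; check: E(3) = 27 but E(-3) = -27.   [not invariant]

Only (C) is unchanged. E is symmetric under swapping x with f(x) = -x, which is exactly what an involution does.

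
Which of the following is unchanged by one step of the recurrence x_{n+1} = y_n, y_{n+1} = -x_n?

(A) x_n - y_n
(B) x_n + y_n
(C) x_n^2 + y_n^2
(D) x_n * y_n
C

For the recurrence x_{n+1} = y_n, y_{n+1} = -x_n:

x_{n+1}^2 + y_{n+1}^2 = y_n^2 + (-x_n)^2 = x_n^2 + y_n^2
The sum of squares is conserved (like energy in a harmonic oscillator).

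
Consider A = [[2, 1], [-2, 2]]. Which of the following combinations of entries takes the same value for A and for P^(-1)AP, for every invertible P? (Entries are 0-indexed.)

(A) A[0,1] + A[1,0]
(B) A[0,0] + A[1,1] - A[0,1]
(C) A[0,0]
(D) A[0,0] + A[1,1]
D

A[0,0] + A[1,1] is the trace of A. By the cyclic property of the trace, tr(P^(-1)AP) = tr(APP^(-1)) = tr(A), so it is the same for every matrix similar to A.

The other combinations are not similarity invariants. For example, take P = [[2, 1], [1, 1]] (det P = 1), so P^(-1) = [[1, -1], [-1, 2]] and
B = P^(-1)AP = [[7, 3], [-9, -3]].
Evaluating each option on A and on B:
(A) A[0,1] + A[1,0]: -1 for A, -6 for B -> changes
(B) A[0,0] + A[1,1] - A[0,1]: 3 for A, 1 for B -> changes
(C) A[0,0]: 2 for A, 7 for B -> changes
(D) A[0,0] + A[1,1]: 4 for A, 4 for B -> unchanged

Only (D) A[0,0] + A[1,1] = 4 survives (and it does so for every P, not just this one), so it is the invariant.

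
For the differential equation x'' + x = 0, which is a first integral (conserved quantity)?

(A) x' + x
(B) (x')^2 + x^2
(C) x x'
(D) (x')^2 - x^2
B

A first integral I satisfies dI/dt = 0 along every solution. Differentiate each option and use the equation of motion:
(A) d/dt[x' + x] = x'' + x' = -x + x', not identically 0
(B) d/dt[(x')^2 + x^2] = 2x'x'' + 2x x' = 2x'(-x) + 2x x' = 0
(C) d/dt[x x'] = (x')^2 + x x'' = (x')^2 - x^2, not identically 0
(D) d/dt[(x')^2 - x^2] = 2x'x'' - 2x x' = -4x x', not identically 0

Only (B) has zero time-derivative. So the energy-like quantity (x')^2 + x^2 is the first integral.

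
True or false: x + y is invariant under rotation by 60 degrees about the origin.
False

Applying rotation by 60 degrees: x' = x*cos(60 degrees) - y*sin(60 degrees) = x/2 - sqrt(3)y/2, y' = x*sin(60 degrees) + y*cos(60 degrees) = sqrt(3)x/2 + y/2

Substituting into x + y:
(x/2 - sqrt(3)y/2) + (sqrt(3)x/2 + y/2)
= x/2 + sqrt(3)x/2 - sqrt(3)y/2 + y/2

This differs from the original expression x + y, so it is NOT invariant.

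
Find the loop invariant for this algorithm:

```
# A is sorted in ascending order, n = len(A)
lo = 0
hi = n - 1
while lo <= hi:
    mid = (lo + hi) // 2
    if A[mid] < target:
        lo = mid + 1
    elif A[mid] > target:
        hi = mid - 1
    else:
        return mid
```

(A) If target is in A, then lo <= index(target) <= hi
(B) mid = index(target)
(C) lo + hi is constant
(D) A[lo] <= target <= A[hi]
A

A loop invariant must hold before the first iteration and be re-established by every execution of the body.

(A) If target is in A, then lo <= index(target) <= hi: Before the loop [lo, hi] = [0, n-1] covers every index. When A[mid] < target, sortedness puts target strictly to the right of mid, so setting lo = mid + 1 keeps index(target) in [lo, hi]; symmetrically for hi = mid - 1. Hence 'if target is in A then lo <= index(target) <= hi' holds after every iteration, and when lo > hi it proves target is absent.

The other options fail:
(B) mid = index(target): mid is just the current probe; it equals index(target) only on the iteration that returns.
(C) lo + hi is constant: each iteration moves exactly one of lo, hi, so lo + hi changes (e.g. 0 + (n-1) becomes (mid+1) + (n-1)).
(D) A[lo] <= target <= A[hi]: fails when target is not in A (e.g. target < A[0] already violates it before the loop), so it is not maintained in general.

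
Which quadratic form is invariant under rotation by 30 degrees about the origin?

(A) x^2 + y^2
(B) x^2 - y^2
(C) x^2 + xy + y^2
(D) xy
A

Rotation by 30 degrees sends (x, y) to (sqrt(3)x/2 - y/2, x/2 + sqrt(3)y/2).
Substitute the transformed coordinates into each option and compare with the original:
(A) x^2 + y^2  ->  (sqrt(3)x/2 - y/2)^2 + (x/2 + sqrt(3)y/2)^2 = x^2 + y^2   [equals x^2 + y^2: invariant]
(B) x^2 - y^2  ->  (sqrt(3)x/2 - y/2)^2 - (x/2 + sqrt(3)y/2)^2 = x^2/2 - sqrt(3)xy - y^2/2   [differs from x^2 - y^2: not invariant]
(C) x^2 + xy + y^2  ->  (sqrt(3)x/2 - y/2)^2 + (sqrt(3)x/2 - y/2)(x/2 + sqrt(3)y/2) + (x/2 + sqrt(3)y/2)^2 = sqrt(3)x^2/4 + x^2 + xy/2 - sqrt(3)y^2/4 + y^2   [differs from x^2 + xy + y^2: not invariant]
(D) xy  ->  (sqrt(3)x/2 - y/2)(x/2 + sqrt(3)y/2) = sqrt(3)x^2/4 + xy/2 - sqrt(3)y^2/4   [differs from xy: not invariant]

Only option (A), x^2 + y^2, is unchanged by the transformation.
x^2 + y^2 is the squared distance from the origin, which rotations preserve.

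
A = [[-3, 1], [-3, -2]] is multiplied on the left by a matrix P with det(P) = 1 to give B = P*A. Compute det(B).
9

By the multiplicative property of determinants, det(B) = det(P*A) = det(P) * det(A) = det(A),
so the determinant is invariant under multiplication by any determinant-1 matrix; we just need det(A).

det(A) = (-3)(-2) - (1)(-3) = 6 - (-3) = 9

Therefore det(B) = 1 * 9 = 9.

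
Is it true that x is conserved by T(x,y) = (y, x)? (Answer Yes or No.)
No

Substitute T(x,y) = (y, x) into the expression and compare with the original.

Original: x
After applying T: (y) = y

This differs from the original x (difference: -x + y), so the expression is NOT invariant.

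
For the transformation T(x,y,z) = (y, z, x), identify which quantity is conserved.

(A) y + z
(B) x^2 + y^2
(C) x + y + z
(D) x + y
C

Apply T(x,y,z) = (y, z, x) to each option, i.e. replace (x, y, z) by the transformed coordinates.
Substitute the transformed coordinates into each option and compare with the original:
(A) y + z  ->  (z) + (x) = x + z   [differs from y + z: not invariant]
(B) x^2 + y^2  ->  (y)^2 + (z)^2 = y^2 + z^2   [differs from x^2 + y^2: not invariant]
(C) x + y + z  ->  (y) + (z) + (x) = x + y + z   [equals x + y + z: invariant]
(D) x + y  ->  (y) + (z) = y + z   [differs from x + y: not invariant]

Only option (C), x + y + z, is unchanged by the transformation.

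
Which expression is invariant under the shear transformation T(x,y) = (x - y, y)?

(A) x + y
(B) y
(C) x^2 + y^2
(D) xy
B

Under the shear T(x,y) = (x - y, y):
Substitute the transformed coordinates into each option and compare with the original:
(A) x + y  ->  (x - y) + (y) = x   [differs from x + y: not invariant]
(B) y  ->  (y) = y   [equals y: invariant]
(C) x^2 + y^2  ->  (x - y)^2 + (y)^2 = x^2 - 2xy + 2y^2   [differs from x^2 + y^2: not invariant]
(D) xy  ->  (x - y)(y) = xy - y^2   [differs from xy: not invariant]

Only option (B), y, is unchanged by the transformation.
A horizontal shear moves points parallel to the x-axis, so the y-coordinate (and any function of y alone) is unchanged.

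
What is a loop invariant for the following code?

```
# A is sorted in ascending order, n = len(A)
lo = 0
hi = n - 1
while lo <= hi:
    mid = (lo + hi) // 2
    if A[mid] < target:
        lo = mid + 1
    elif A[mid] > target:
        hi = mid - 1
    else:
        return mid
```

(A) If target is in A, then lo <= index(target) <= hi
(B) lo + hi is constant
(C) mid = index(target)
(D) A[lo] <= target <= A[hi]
A

A loop invariant must hold before the first iteration and be re-established by every execution of the body.

(A) If target is in A, then lo <= index(target) <= hi: Before the loop [lo, hi] = [0, n-1] covers every index. When A[mid] < target, sortedness puts target strictly to the right of mid, so setting lo = mid + 1 keeps index(target) in [lo, hi]; symmetrically for hi = mid - 1. Hence 'if target is in A then lo <= index(target) <= hi' holds after every iteration, and when lo > hi it proves target is absent.

The other options fail:
(B) lo + hi is constant: each iteration moves exactly one of lo, hi, so lo + hi changes (e.g. 0 + (n-1) becomes (mid+1) + (n-1)).
(C) mid = index(target): mid is just the current probe; it equals index(target) only on the iteration that returns.
(D) A[lo] <= target <= A[hi]: fails when target is not in A (e.g. target < A[0] already violates it before the loop), so it is not maintained in general.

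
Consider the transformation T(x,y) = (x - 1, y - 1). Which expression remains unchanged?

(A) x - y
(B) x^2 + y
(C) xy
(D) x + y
A

An expression E(x,y) is invariant under T if E(T(x,y)) = E(x,y). Here T(x,y) = (x - 1, y - 1).
Substitute the transformed coordinates into each option and compare with the original:
(A) x - y  ->  (x - 1) - (y - 1) = x - y   [equals x - y: invariant]
(B) x^2 + y  ->  (x - 1)^2 + (y - 1) = x^2 - 2x + y   [differs from x^2 + y: not invariant]
(C) xy  ->  (x - 1)(y - 1) = xy - x - y + 1   [differs from xy: not invariant]
(D) x + y  ->  (x - 1) + (y - 1) = x + y - 2   [differs from x + y: not invariant]

Only option (A), x - y, is unchanged by the transformation.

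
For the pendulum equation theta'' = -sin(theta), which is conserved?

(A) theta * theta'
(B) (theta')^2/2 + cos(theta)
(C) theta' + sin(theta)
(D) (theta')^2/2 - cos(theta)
D

A first integral I satisfies dI/dt = 0 along every solution. Differentiate each option and use the equation of motion:
(A) d/dt[theta * theta'] = (theta')^2 + theta theta'' = (theta')^2 - theta sin(theta), not identically 0
(B) d/dt[(theta')^2/2 + cos(theta)] = theta' theta'' - sin(theta) theta' = -2 theta' sin(theta), not identically 0
(C) d/dt[theta' + sin(theta)] = theta'' + cos(theta) theta' = -sin(theta) + theta' cos(theta), not identically 0
(D) d/dt[(theta')^2/2 - cos(theta)] = theta' theta'' + sin(theta) theta' = theta'(-sin(theta)) + theta' sin(theta) = 0

Only (D) has zero time-derivative. This is the total energy: kinetic (theta')^2/2 plus potential -cos(theta).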